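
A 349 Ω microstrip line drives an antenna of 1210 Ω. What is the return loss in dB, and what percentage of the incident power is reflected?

RL ≈ 5.16 dB; 30.5% of incident power reflected

Γ = (1210 − 349)/(1210 + 349) = 0.552
RL = −20·log₁₀(0.552) = 5.16 dB
P_refl/P_inc = |Γ|² = 0.305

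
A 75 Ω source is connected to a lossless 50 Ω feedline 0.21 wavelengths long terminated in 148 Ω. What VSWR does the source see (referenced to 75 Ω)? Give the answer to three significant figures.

VSWR ≈ 4.3

βl = 2π × 0.21 = 75.6°
tan(βl) = 3.89
Z_in = Z_0·(Z_L + jZ_0·tanβl)/(Z_0 + jZ_L·tanβl) = 17.9 − j11.3 Ω
Γ_s = (Z_in − Z_s)/(Z_in + Z_s) = (-57.1 − j11.3)/(92.9 − j11.3), |Γ_s| = 0.622
VSWR = (1 + |Γ_s|)/(1 − |Γ_s|)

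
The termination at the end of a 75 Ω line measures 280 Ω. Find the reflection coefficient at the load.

Γ = (Z_L − Z_0)/(Z_L + Z_0) = (280 − 75)/(280 + 75) = 205/355

Γ = 0.577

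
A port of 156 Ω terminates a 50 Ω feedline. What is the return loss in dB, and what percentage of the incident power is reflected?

RL ≈ 5.77 dB; 26.5% of incident power reflected

Γ = (156 − 50)/(156 + 50) = 0.515
RL = −20·log₁₀(0.515) = 5.77 dB
P_refl/P_inc = |Γ|² = 0.265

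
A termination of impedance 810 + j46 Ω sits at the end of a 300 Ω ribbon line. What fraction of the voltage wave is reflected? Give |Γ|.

Γ = (Z_L − Z_0)/(Z_L + Z_0) = (510 + j46)/(1110 + j46)
|Γ| = 512/1110

|Γ| ≈ 0.461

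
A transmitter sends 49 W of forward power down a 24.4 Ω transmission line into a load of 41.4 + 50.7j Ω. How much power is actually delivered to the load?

P_delivered ≈ 28.7 W

|Γ| = |(17 + j50.7)/(65.8 + j50.7)| = 0.644
|Γ|² = 0.414
P_refl = |Γ|²·P_inc = 20.3 W, P_del = (1 − |Γ|²)·P_inc = 28.7 W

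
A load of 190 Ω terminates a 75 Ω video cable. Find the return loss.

Γ = (190 − 75)/(190 + 75) = 0.434
RL = −20·log₁₀|Γ| = −20·log₁₀(0.434)

RL ≈ 7.25 dB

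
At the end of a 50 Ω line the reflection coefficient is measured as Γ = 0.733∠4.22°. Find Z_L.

Z_L ≈ 307 + j71.7 Ω

Z_L = Z_0·(1 + Γ)/(1 − Γ) = 50·(1.73 + j0.0539)/(0.269 − j0.0539)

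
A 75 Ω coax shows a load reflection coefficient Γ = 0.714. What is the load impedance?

Z_L ≈ 449 Ω

Z_L = Z_0·(1 + Γ)/(1 − Γ) = 75·(1.71)/(0.286)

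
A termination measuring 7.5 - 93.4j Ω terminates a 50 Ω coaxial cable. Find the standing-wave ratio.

Γ = (Z_L − Z_0)/(Z_L + Z_0) = (-42.5 − j93.4)/(57.5 − j93.4)
|Γ| = 103/110 = 0.936
VSWR = (1 + |Γ|)/(1 − |Γ|) = 1.94/0.0644

VSWR ≈ 30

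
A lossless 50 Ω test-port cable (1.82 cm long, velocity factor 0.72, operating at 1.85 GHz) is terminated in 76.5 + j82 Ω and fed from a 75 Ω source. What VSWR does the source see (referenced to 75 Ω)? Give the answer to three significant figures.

λ = v/f = 0.72·c / 1.85 GHz = 0.117 m
βl = 2π·l/λ = 2π × 0.156 = 56.1°
tan(βl) = 1.49
Z_in = Z_0·(Z_L + jZ_0·tanβl)/(Z_0 + jZ_L·tanβl) = 33.9 − j55 Ω
Γ_s = (Z_in − Z_s)/(Z_in + Z_s) = (-41.1 − j55)/(109 − j55), |Γ_s| = 0.563
VSWR = (1 + |Γ_s|)/(1 − |Γ_s|)

VSWR ≈ 3.58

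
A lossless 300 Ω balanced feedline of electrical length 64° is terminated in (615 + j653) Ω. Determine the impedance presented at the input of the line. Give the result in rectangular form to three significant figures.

tan(βl) = tan(64°) = 2.05
Z_in = Z_0·(Z_L + jZ_0·tanβl)/(Z_0 + jZ_L·tanβl)
     = 300·(615 + j1270)/(-1040 + j1260)

Z_in ≈ 108 − j235 Ω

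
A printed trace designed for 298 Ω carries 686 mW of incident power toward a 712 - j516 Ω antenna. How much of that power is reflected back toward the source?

|Γ| = |(414 − j516)/(1010 − j516)| = 0.583
|Γ|² = 0.34
P_refl = |Γ|²·P_inc = 233 mW, P_del = (1 − |Γ|²)·P_inc = 453 mW

P_reflected ≈ 233 mW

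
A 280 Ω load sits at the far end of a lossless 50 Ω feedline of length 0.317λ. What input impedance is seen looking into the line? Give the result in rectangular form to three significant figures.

Z_in ≈ 10.7 + j21.5 Ω

βl = 2π × 0.317 = 114°
tan(βl) = tan(114°) = -2.23
Z_in = Z_0·(Z_L + jZ_0·tanβl)/(Z_0 + jZ_L·tanβl)
     = 50·(280 − j112)/(50 − j625)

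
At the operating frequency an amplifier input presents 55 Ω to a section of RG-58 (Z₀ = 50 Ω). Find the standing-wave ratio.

VSWR ≈ 1.1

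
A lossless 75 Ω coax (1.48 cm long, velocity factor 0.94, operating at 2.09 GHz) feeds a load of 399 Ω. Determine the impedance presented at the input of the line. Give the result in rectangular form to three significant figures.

λ = v/f = 0.94·c / 2.09 GHz = 0.135 m
βl = 2π·l/λ = 2π × 0.11 = 39.5°
tan(βl) = tan(39.5°) = 0.824
Z_in = Z_0·(Z_L + jZ_0·tanβl)/(Z_0 + jZ_L·tanβl)
     = 75·(399 + j61.8)/(75 + j329)

Z_in ≈ 33.1 − j83.5 Ω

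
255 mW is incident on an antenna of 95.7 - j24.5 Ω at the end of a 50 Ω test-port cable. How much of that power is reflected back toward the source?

|Γ| = |(45.7 − j24.5)/(145.7 − j24.5)| = 0.351
|Γ|² = 0.123
P_refl = |Γ|²·P_inc = 31.4 mW, P_del = (1 − |Γ|²)·P_inc = 224 mW

P_reflected ≈ 31.4 mW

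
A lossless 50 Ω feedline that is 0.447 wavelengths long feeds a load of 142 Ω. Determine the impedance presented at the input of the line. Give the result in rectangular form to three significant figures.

Z_in ≈ 80.9 + j62.2 Ω

βl = 2π × 0.447 = 161°
tan(βl) = tan(161°) = -0.346
Z_in = Z_0·(Z_L + jZ_0·tanβl)/(Z_0 + jZ_L·tanβl)
     = 50·(142 − j17.3)/(50 − j49.1)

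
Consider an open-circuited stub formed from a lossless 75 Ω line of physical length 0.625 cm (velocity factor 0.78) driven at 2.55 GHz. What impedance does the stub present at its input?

λ = v/f = 0.78·c / 2.55 GHz = 0.0918 m
βl = 2π·l/λ = 2π × 0.0681 = 24.5°
tan(βl) = 0.456
For an open-circuited stub, Z_in = −jZ_0·cot(βl) = −jZ_0/tan(βl)

Z_in ≈ −j164 Ω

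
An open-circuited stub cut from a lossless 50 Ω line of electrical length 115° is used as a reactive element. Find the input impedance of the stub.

Z_in ≈ +j23.3 Ω

tan(βl) = -2.14
For an open-circuited stub, Z_in = −jZ_0·cot(βl) = −jZ_0/tan(βl)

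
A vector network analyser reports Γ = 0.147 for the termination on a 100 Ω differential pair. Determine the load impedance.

Z_L = Z_0·(1 + Γ)/(1 − Γ) = 100·(1.15)/(0.853)

Z_L ≈ 134 Ω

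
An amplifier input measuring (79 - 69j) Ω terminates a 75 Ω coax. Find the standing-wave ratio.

VSWR ≈ 2.39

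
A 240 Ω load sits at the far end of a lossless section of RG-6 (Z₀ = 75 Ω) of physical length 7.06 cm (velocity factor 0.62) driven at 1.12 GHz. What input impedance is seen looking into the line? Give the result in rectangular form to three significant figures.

Z_in ≈ 82.8 + j96.6 Ω

λ = v/f = 0.62·c / 1.12 GHz = 0.166 m
βl = 2π·l/λ = 2π × 0.425 = 153°
tan(βl) = tan(153°) = -0.509
Z_in = Z_0·(Z_L + jZ_0·tanβl)/(Z_0 + jZ_L·tanβl)
     = 75·(240 − j38.1)/(75 − j122)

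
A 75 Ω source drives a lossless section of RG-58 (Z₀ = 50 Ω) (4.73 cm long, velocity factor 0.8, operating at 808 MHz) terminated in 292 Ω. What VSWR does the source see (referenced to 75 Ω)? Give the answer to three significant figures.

VSWR ≈ 7.36

λ = v/f = 0.8·c / 808 MHz = 0.297 m
βl = 2π·l/λ = 2π × 0.159 = 57.3°
tan(βl) = 1.56
Z_in = Z_0·(Z_L + jZ_0·tanβl)/(Z_0 + jZ_L·tanβl) = 11.9 − j30.8 Ω
Γ_s = (Z_in − Z_s)/(Z_in + Z_s) = (-63.1 − j30.8)/(86.9 − j30.8), |Γ_s| = 0.761
VSWR = (1 + |Γ_s|)/(1 − |Γ_s|)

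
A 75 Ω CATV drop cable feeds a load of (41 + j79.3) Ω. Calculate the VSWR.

VSWR ≈ 4.18

Γ = (Z_L − Z_0)/(Z_L + Z_0) = (-34 + j79.3)/(116 + j79.3)
|Γ| = 86.3/141 = 0.614
VSWR = (1 + |Γ|)/(1 − |Γ|) = 1.61/0.386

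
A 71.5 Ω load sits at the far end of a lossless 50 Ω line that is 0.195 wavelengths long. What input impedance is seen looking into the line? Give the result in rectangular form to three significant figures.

Z_in ≈ 37.1 − j8.65 Ω

βl = 2π × 0.195 = 70.2°
tan(βl) = tan(70.2°) = 2.78
Z_in = Z_0·(Z_L + jZ_0·tanβl)/(Z_0 + jZ_L·tanβl)
     = 50·(71.5 + j139)/(50 + j199)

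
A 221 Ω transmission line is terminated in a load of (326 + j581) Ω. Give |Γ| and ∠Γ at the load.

Γ ≈ 0.74 ∠ 33°

Γ = (Z_L − Z_0)/(Z_L + Z_0) = (105 + j581)/(547 + j581)
|Γ| = 590/798 = 0.74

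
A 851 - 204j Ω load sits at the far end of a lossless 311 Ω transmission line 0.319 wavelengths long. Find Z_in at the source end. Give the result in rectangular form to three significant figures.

Z_in ≈ 137 + j154 Ω

βl = 2π × 0.319 = 115°
tan(βl) = tan(115°) = -2.16
Z_in = Z_0·(Z_L + jZ_0·tanβl)/(Z_0 + jZ_L·tanβl)
     = 311·(851 − j876)/(-130 − j1840)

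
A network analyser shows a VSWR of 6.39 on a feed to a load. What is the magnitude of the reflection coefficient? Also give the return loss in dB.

|Γ| = (S − 1)/(S + 1) = (6.39 − 1)/(6.39 + 1) = 5.39/7.39
RL = −20·log₁₀|Γ| = −20·log₁₀(0.729)

|Γ| ≈ 0.729; return loss ≈ 2.74 dB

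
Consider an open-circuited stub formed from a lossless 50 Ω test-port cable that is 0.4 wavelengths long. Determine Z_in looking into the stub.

Z_in ≈ +j68.8 Ω

βl = 2π × 0.4 = 144°
tan(βl) = -0.727
For an open-circuited stub, Z_in = −jZ_0·cot(βl) = −jZ_0/tan(βl)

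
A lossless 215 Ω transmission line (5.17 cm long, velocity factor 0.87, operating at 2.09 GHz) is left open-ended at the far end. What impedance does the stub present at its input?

λ = v/f = 0.87·c / 2.09 GHz = 0.125 m
βl = 2π·l/λ = 2π × 0.414 = 149°
tan(βl) = -0.6
For an open-ended stub, Z_in = −jZ_0·cot(βl) = −jZ_0/tan(βl)

Z_in ≈ +j358 Ω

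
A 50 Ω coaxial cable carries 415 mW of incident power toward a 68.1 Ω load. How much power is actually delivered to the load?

P_delivered ≈ 405 mW

Γ = (68.1 − 50)/(68.1 + 50) = 0.153
|Γ|² = 0.0235
P_refl = |Γ|²·P_inc = 9.75 mW, P_del = (1 − |Γ|²)·P_inc = 405 mW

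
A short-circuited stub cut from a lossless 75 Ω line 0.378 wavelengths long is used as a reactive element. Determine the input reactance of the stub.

X_in ≈ -72.2 Ω (capacitive)

βl = 2π × 0.378 = 136°
tan(βl) = -0.963
For a short-circuited stub, Z_in = jZ_0·tan(βl)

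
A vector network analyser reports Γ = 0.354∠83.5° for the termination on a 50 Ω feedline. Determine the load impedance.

Z_L = Z_0·(1 + Γ)/(1 − Γ) = 50·(1.04 + j0.352)/(0.96 − j0.352)

Z_L ≈ 41.8 + j33.7 Ω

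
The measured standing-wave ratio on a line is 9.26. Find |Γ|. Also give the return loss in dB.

|Γ| = (S − 1)/(S + 1) = (9.26 − 1)/(9.26 + 1) = 8.26/10.3
RL = −20·log₁₀|Γ| = −20·log₁₀(0.805)

|Γ| ≈ 0.805; return loss ≈ 1.88 dB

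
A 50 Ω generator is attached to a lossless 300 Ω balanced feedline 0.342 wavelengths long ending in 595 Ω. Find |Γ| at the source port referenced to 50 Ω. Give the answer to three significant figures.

|Γ| ≈ 0.704

βl = 2π × 0.342 = 123°
tan(βl) = -1.53
Z_in = Z_0·(Z_L + jZ_0·tanβl)/(Z_0 + jZ_L·tanβl) = 195 + j132 Ω
Γ_s = (Z_in − Z_s)/(Z_in + Z_s) = (145 + j132)/(245 + j132), |Γ_s| = 0.704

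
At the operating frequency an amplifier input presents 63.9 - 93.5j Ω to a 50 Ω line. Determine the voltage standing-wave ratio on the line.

VSWR ≈ 4.58

Γ = (Z_L − Z_0)/(Z_L + Z_0) = (13.9 − j93.5)/(113.9 − j93.5)
|Γ| = 94.5/147 = 0.641
VSWR = (1 + |Γ|)/(1 − |Γ|) = 1.64/0.359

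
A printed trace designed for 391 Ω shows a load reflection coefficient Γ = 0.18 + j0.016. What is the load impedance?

Z_L ≈ 562 + j18.6 Ω

Z_L = Z_0·(1 + Γ)/(1 − Γ) = 391·(1.18 + j0.016)/(0.82 − j0.016)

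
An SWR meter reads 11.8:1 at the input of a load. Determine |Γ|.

|Γ| ≈ 0.844

|Γ| = (S − 1)/(S + 1) = (11.8 − 1)/(11.8 + 1) = 10.8/12.8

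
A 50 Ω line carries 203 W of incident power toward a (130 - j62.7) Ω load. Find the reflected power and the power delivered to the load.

P_reflected ≈ 57.7 W; P_delivered ≈ 145 W

|Γ| = |(80 − j62.7)/(180 − j62.7)| = 0.533
|Γ|² = 0.284
P_refl = |Γ|²·P_inc = 57.7 W, P_del = (1 − |Γ|²)·P_inc = 145 W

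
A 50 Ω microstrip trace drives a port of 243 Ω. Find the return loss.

Γ = (243 − 50)/(243 + 50) = 0.659
RL = −20·log₁₀|Γ| = −20·log₁₀(0.659)

RL ≈ 3.63 dB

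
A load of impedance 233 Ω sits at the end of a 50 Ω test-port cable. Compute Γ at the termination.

Γ = (Z_L − Z_0)/(Z_L + Z_0) = (233 − 50)/(233 + 50) = 183/283

Γ = 0.647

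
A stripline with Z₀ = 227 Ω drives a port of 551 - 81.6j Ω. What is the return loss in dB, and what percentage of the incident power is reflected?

RL ≈ 7.39 dB; 18.2% of incident power reflected

Γ = (324 − j81.6)/(778 − j81.6), |Γ| = 0.427
RL = −20·log₁₀(0.427) = 7.39 dB
P_refl/P_inc = |Γ|² = 0.182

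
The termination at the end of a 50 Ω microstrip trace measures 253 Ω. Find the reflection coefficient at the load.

Γ = (Z_L − Z_0)/(Z_L + Z_0) = (253 − 50)/(253 + 50) = 203/303

Γ = 0.67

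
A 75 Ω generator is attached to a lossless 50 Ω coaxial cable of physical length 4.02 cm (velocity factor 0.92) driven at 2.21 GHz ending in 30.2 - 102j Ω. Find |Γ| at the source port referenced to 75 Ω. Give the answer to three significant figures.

|Γ| ≈ 0.802

λ = v/f = 0.92·c / 2.21 GHz = 0.125 m
βl = 2π·l/λ = 2π × 0.322 = 116°
tan(βl) = -2.06
Z_in = Z_0·(Z_L + jZ_0·tanβl)/(Z_0 + jZ_L·tanβl) = 13.4 + j58.8 Ω
Γ_s = (Z_in − Z_s)/(Z_in + Z_s) = (-61.6 + j58.8)/(88.4 + j58.8), |Γ_s| = 0.802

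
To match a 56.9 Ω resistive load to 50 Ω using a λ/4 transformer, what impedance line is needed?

Z_qwt = √(Z_0·R_L) = √(50 × 56.9) = √2845

Z_qwt ≈ 53.3 Ω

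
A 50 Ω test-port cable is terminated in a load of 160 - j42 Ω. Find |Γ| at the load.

|Γ| ≈ 0.55

Γ = (Z_L − Z_0)/(Z_L + Z_0) = (110 − j42)/(210 − j42)
|Γ| = 118/214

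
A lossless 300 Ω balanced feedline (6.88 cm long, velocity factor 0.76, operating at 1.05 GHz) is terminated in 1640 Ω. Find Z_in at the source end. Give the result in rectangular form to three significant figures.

λ = v/f = 0.76·c / 1.05 GHz = 0.217 m
βl = 2π·l/λ = 2π × 0.317 = 114°
tan(βl) = tan(114°) = -2.24
Z_in = Z_0·(Z_L + jZ_0·tanβl)/(Z_0 + jZ_L·tanβl)
     = 300·(1640 − j672)/(300 − j3670)

Z_in ≈ 65.4 + j129 Ω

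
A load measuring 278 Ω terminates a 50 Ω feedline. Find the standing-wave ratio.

VSWR ≈ 5.56

For a purely resistive load, VSWR = R_L/Z_0 or Z_0/R_L (whichever > 1) = 278/50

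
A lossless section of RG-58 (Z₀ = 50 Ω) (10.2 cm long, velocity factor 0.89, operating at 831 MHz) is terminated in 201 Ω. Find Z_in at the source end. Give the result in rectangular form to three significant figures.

Z_in ≈ 14.8 + j20.9 Ω

λ = v/f = 0.89·c / 831 MHz = 0.321 m
βl = 2π·l/λ = 2π × 0.317 = 114°
tan(βl) = tan(114°) = -2.22
Z_in = Z_0·(Z_L + jZ_0·tanβl)/(Z_0 + jZ_L·tanβl)
     = 50·(201 − j111)/(50 − j445)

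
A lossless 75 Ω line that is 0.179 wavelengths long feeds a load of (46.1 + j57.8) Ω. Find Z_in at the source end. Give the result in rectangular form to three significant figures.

βl = 2π × 0.179 = 64.4°
tan(βl) = tan(64.4°) = 2.09
Z_in = Z_0·(Z_L + jZ_0·tanβl)/(Z_0 + jZ_L·tanβl)
     = 75·(46.1 + j215)/(-45.9 + j96.4)

Z_in ≈ 122 − j94 Ω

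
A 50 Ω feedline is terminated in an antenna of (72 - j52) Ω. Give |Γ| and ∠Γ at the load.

Γ ≈ 0.426 ∠ -44°

Γ = (Z_L − Z_0)/(Z_L + Z_0) = (22 − j52)/(122 − j52)
|Γ| = 56.5/133 = 0.426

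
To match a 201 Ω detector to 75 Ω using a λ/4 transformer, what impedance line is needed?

Z_qwt = √(Z_0·R_L) = √(75 × 201) = √15080

Z_qwt ≈ 123 Ω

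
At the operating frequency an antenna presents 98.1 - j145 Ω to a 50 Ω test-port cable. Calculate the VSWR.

VSWR ≈ 6.61

Γ = (Z_L − Z_0)/(Z_L + Z_0) = (48.1 − j145)/(148.1 − j145)
|Γ| = 153/207 = 0.737
VSWR = (1 + |Γ|)/(1 − |Γ|) = 1.74/0.263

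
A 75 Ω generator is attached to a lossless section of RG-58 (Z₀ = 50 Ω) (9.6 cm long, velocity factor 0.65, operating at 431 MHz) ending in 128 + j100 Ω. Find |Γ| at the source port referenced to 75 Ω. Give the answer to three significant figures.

λ = v/f = 0.65·c / 431 MHz = 0.452 m
βl = 2π·l/λ = 2π × 0.212 = 76.4°
tan(βl) = 4.13
Z_in = Z_0·(Z_L + jZ_0·tanβl)/(Z_0 + jZ_L·tanβl) = 14.1 − j21.8 Ω
Γ_s = (Z_in − Z_s)/(Z_in + Z_s) = (-60.9 − j21.8)/(89.1 − j21.8), |Γ_s| = 0.706

|Γ| ≈ 0.706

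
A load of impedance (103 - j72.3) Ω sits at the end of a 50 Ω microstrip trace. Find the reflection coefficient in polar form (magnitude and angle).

Γ = (Z_L − Z_0)/(Z_L + Z_0) = (53 − j72.3)/(153 − j72.3)
|Γ| = 89.6/169 = 0.53

Γ ≈ 0.53 ∠ -28.5°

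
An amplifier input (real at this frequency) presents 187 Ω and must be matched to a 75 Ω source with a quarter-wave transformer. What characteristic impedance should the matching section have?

Z_qwt = √(Z_0·R_L) = √(75 × 187) = √14020

Z_qwt ≈ 118 Ω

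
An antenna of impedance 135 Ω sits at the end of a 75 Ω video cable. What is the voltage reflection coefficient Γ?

Γ = (Z_L − Z_0)/(Z_L + Z_0) = (135 − 75)/(135 + 75) = 60/210

Γ = 0.286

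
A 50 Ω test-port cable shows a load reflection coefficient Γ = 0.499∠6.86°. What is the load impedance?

Z_L ≈ 145 + j23.1 Ω

Z_L = Z_0·(1 + Γ)/(1 − Γ) = 50·(1.5 + j0.0596)/(0.505 − j0.0596)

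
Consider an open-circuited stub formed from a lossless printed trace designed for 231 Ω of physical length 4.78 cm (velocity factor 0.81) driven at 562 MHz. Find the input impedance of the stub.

λ = v/f = 0.81·c / 562 MHz = 0.432 m
βl = 2π·l/λ = 2π × 0.111 = 39.8°
tan(βl) = 0.833
For an open-circuited stub, Z_in = −jZ_0·cot(βl) = −jZ_0/tan(βl)

Z_in ≈ −j277 Ω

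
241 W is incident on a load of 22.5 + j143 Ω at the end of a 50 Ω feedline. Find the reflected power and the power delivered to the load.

P_reflected ≈ 199 W; P_delivered ≈ 42.2 W

|Γ| = |(-27.5 + j143)/(72.5 + j143)| = 0.908
|Γ|² = 0.825
P_refl = |Γ|²·P_inc = 199 W, P_del = (1 − |Γ|²)·P_inc = 42.2 W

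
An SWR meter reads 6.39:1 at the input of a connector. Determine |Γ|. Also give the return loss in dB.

|Γ| = (S − 1)/(S + 1) = (6.39 − 1)/(6.39 + 1) = 5.39/7.39
RL = −20·log₁₀|Γ| = −20·log₁₀(0.729)

|Γ| ≈ 0.729; return loss ≈ 2.74 dB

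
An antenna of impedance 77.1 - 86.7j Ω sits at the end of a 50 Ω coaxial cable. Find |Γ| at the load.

|Γ| ≈ 0.59

Γ = (Z_L − Z_0)/(Z_L + Z_0) = (27.1 − j86.7)/(127.1 − j86.7)
|Γ| = 90.8/154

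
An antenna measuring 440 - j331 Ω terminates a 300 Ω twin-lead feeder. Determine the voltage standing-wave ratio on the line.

VSWR ≈ 2.59

Γ = (Z_L − Z_0)/(Z_L + Z_0) = (140 − j331)/(740 − j331)
|Γ| = 359/811 = 0.443
VSWR = (1 + |Γ|)/(1 − |Γ|) = 1.44/0.557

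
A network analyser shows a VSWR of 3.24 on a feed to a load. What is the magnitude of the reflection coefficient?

|Γ| ≈ 0.528

|Γ| = (S − 1)/(S + 1) = (3.24 − 1)/(3.24 + 1) = 2.24/4.24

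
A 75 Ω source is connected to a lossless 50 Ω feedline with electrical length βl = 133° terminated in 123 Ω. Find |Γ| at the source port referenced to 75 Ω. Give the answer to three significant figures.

tan(βl) = -1.07
Z_in = Z_0·(Z_L + jZ_0·tanβl)/(Z_0 + jZ_L·tanβl) = 33.2 + j34 Ω
Γ_s = (Z_in − Z_s)/(Z_in + Z_s) = (-41.8 + j34)/(108 + j34), |Γ_s| = 0.475

|Γ| ≈ 0.475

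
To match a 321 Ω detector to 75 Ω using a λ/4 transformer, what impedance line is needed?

Z_qwt = √(Z_0·R_L) = √(75 × 321) = √24080

Z_qwt ≈ 155 Ω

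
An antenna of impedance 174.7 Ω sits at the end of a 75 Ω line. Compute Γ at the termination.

Γ = 0.399

Γ = (Z_L − Z_0)/(Z_L + Z_0) = (174.7 − 75)/(174.7 + 75) = 99.7/249.7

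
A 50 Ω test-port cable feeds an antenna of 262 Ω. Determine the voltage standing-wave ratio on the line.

VSWR ≈ 5.24

Γ = (262 − 50)/(262 + 50) = 0.679
VSWR = (1 + 0.679)/(1 − 0.679)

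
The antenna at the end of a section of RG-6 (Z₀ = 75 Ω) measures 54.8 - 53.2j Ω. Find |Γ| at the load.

|Γ| ≈ 0.406

Γ = (Z_L − Z_0)/(Z_L + Z_0) = (-20.2 − j53.2)/(129.8 − j53.2)
|Γ| = 56.9/140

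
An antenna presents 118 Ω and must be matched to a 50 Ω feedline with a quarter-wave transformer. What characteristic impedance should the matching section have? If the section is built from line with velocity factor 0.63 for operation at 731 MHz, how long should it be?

Z_qwt ≈ 76.8 Ω; length ≈ 6.46 cm

Z_qwt = √(Z_0·R_L) = √(50 × 118) = √5900
λ = 0.63·c/f = 0.259 m, so l = λ/4 = 0.0646 m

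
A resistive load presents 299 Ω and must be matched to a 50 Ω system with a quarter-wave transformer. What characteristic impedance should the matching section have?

Z_qwt = √(Z_0·R_L) = √(50 × 299) = √14950

Z_qwt ≈ 122 Ω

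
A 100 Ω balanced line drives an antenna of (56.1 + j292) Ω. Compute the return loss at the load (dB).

Γ = (-43.9 + j292)/(156.1 + j292), |Γ| = 0.892
RL = −20·log₁₀|Γ| = −20·log₁₀(0.892)

RL ≈ 0.995 dB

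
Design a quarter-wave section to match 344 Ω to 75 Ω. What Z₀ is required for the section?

Z_qwt = √(Z_0·R_L) = √(75 × 344) = √25800

Z_qwt ≈ 161 Ω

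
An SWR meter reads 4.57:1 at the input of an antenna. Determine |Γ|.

|Γ| ≈ 0.641

|Γ| = (S − 1)/(S + 1) = (4.57 − 1)/(4.57 + 1) = 3.57/5.57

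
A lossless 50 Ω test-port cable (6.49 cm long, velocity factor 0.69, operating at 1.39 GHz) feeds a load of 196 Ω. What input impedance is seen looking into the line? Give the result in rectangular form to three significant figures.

λ = v/f = 0.69·c / 1.39 GHz = 0.149 m
βl = 2π·l/λ = 2π × 0.436 = 157°
tan(βl) = tan(157°) = -0.427
Z_in = Z_0·(Z_L + jZ_0·tanβl)/(Z_0 + jZ_L·tanβl)
     = 50·(196 − j21.3)/(50 − j83.6)

Z_in ≈ 61 + j80.7 Ω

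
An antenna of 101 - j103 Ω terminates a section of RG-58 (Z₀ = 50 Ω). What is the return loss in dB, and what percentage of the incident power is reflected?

Γ = (51 − j103)/(151 − j103), |Γ| = 0.629
RL = −20·log₁₀(0.629) = 4.03 dB
P_refl/P_inc = |Γ|² = 0.395

RL ≈ 4.03 dB; 39.5% of incident power reflected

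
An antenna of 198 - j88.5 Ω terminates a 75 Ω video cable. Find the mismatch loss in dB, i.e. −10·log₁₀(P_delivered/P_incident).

Γ = (123 − j88.5)/(273 − j88.5), |Γ| = 0.528
|Γ|² = 0.279, so P_del/P_inc = 1 − |Γ|² = 0.721
ML = −10·log₁₀(1 − |Γ|²)

mismatch loss ≈ 1.42 dB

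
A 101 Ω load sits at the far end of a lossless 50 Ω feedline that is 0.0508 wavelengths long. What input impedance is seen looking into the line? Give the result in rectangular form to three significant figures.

βl = 2π × 0.0508 = 18.3°
tan(βl) = tan(18.3°) = 0.33
Z_in = Z_0·(Z_L + jZ_0·tanβl)/(Z_0 + jZ_L·tanβl)
     = 50·(101 + j16.5)/(50 + j33.4)

Z_in ≈ 77.5 − j35.2 Ω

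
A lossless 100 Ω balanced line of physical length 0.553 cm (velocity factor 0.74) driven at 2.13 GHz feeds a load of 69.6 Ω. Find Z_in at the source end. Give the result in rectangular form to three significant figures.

λ = v/f = 0.74·c / 2.13 GHz = 0.104 m
βl = 2π·l/λ = 2π × 0.0531 = 19.1°
tan(βl) = tan(19.1°) = 0.346
Z_in = Z_0·(Z_L + jZ_0·tanβl)/(Z_0 + jZ_L·tanβl)
     = 100·(69.6 + j34.6)/(100 + j24.1)

Z_in ≈ 73.7 + j16.9 Ω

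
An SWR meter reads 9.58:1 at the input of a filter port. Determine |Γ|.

|Γ| = (S − 1)/(S + 1) = (9.58 − 1)/(9.58 + 1) = 8.58/10.6

|Γ| ≈ 0.811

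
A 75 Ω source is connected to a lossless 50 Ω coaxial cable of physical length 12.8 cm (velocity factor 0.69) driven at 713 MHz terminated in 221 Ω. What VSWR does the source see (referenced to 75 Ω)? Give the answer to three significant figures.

VSWR ≈ 3.46

λ = v/f = 0.69·c / 713 MHz = 0.29 m
βl = 2π·l/λ = 2π × 0.441 = 159°
tan(βl) = -0.389
Z_in = Z_0·(Z_L + jZ_0·tanβl)/(Z_0 + jZ_L·tanβl) = 64.2 + j91.1 Ω
Γ_s = (Z_in − Z_s)/(Z_in + Z_s) = (-10.8 + j91.1)/(139 + j91.1), |Γ_s| = 0.551
VSWR = (1 + |Γ_s|)/(1 − |Γ_s|)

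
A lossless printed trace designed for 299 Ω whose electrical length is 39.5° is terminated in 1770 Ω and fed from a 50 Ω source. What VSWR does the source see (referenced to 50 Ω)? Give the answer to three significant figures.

VSWR ≈ 21.9

tan(βl) = 0.824
Z_in = Z_0·(Z_L + jZ_0·tanβl)/(Z_0 + jZ_L·tanβl) = 120 − j338 Ω
Γ_s = (Z_in − Z_s)/(Z_in + Z_s) = (69.8 − j338)/(170 − j338), |Γ_s| = 0.913
VSWR = (1 + |Γ_s|)/(1 − |Γ_s|)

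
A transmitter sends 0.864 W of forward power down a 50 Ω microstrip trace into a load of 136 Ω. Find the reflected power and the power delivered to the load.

Γ = (136 − 50)/(136 + 50) = 0.462
|Γ|² = 0.214
P_refl = |Γ|²·P_inc = 0.185 W, P_del = (1 − |Γ|²)·P_inc = 0.679 W

P_reflected ≈ 0.185 W; P_delivered ≈ 0.679 W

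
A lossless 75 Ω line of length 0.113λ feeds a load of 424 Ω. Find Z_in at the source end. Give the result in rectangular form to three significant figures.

Z_in ≈ 30 − j81.1 Ω

βl = 2π × 0.113 = 40.7°
tan(βl) = tan(40.7°) = 0.86
Z_in = Z_0·(Z_L + jZ_0·tanβl)/(Z_0 + jZ_L·tanβl)
     = 75·(424 + j64.5)/(75 + j364)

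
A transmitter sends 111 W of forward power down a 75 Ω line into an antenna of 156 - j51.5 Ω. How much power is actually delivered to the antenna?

P_delivered ≈ 92.7 W

|Γ| = |(81 − j51.5)/(231 − j51.5)| = 0.406
|Γ|² = 0.164
P_refl = |Γ|²·P_inc = 18.3 W, P_del = (1 − |Γ|²)·P_inc = 92.7 W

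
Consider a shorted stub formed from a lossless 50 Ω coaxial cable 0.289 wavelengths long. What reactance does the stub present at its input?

βl = 2π × 0.289 = 104°
tan(βl) = -4
For a shorted stub, Z_in = jZ_0·tan(βl)

X_in ≈ -200 Ω (capacitive)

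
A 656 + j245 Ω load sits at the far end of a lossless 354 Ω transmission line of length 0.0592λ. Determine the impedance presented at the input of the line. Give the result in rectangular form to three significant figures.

βl = 2π × 0.0592 = 21.3°
tan(βl) = tan(21.3°) = 0.39
Z_in = Z_0·(Z_L + jZ_0·tanβl)/(Z_0 + jZ_L·tanβl)
     = 354·(656 + j383)/(258 + j256)

Z_in ≈ 716 − j184 Ω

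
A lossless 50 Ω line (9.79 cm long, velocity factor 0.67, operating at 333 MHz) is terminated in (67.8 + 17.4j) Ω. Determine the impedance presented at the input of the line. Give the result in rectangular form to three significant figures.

Z_in ≈ 48.9 − j21.1 Ω

λ = v/f = 0.67·c / 333 MHz = 0.604 m
βl = 2π·l/λ = 2π × 0.162 = 58.4°
tan(βl) = tan(58.4°) = 1.62
Z_in = Z_0·(Z_L + jZ_0·tanβl)/(Z_0 + jZ_L·tanβl)
     = 50·(67.8 + j98.6)/(21.7 + j110)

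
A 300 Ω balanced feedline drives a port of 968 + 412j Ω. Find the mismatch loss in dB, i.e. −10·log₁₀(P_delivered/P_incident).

Γ = (668 + j412)/(1268 + j412), |Γ| = 0.589
|Γ|² = 0.347, so P_del/P_inc = 1 − |Γ|² = 0.653
ML = −10·log₁₀(1 − |Γ|²)

mismatch loss ≈ 1.85 dB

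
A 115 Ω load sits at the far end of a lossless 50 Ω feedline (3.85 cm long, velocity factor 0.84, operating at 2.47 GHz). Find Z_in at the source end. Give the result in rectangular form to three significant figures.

λ = v/f = 0.84·c / 2.47 GHz = 0.102 m
βl = 2π·l/λ = 2π × 0.377 = 136°
tan(βl) = tan(136°) = -0.971
Z_in = Z_0·(Z_L + jZ_0·tanβl)/(Z_0 + jZ_L·tanβl)
     = 50·(115 − j48.5)/(50 − j112)

Z_in ≈ 37.3 + j34.8 Ω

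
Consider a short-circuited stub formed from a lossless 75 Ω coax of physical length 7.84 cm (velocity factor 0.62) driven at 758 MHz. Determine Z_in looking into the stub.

λ = v/f = 0.62·c / 758 MHz = 0.245 m
βl = 2π·l/λ = 2π × 0.32 = 115°
tan(βl) = -2.14
For a short-circuited stub, Z_in = jZ_0·tan(βl)

Z_in ≈ −j161 Ω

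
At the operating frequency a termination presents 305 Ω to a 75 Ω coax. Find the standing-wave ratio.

VSWR ≈ 4.07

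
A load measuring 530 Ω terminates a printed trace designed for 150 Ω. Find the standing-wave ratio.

VSWR ≈ 3.53

Γ = (530 − 150)/(530 + 150) = 0.559
VSWR = (1 + 0.559)/(1 − 0.559)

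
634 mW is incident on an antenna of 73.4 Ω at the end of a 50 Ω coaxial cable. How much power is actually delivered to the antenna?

P_delivered ≈ 611 mW

Γ = (73.4 − 50)/(73.4 + 50) = 0.19
|Γ|² = 0.036
P_refl = |Γ|²·P_inc = 22.8 mW, P_del = (1 − |Γ|²)·P_inc = 611 mW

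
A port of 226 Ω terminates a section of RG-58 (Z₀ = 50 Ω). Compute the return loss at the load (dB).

RL ≈ 3.91 dB

Γ = (226 − 50)/(226 + 50) = 0.638
RL = −20·log₁₀|Γ| = −20·log₁₀(0.638)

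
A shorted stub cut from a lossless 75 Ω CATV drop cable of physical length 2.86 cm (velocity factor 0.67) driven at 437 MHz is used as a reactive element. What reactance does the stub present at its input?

X_in ≈ 30.9 Ω (inductive)

λ = v/f = 0.67·c / 437 MHz = 0.46 m
βl = 2π·l/λ = 2π × 0.0622 = 22.4°
tan(βl) = 0.412
For a shorted stub, Z_in = jZ_0·tan(βl)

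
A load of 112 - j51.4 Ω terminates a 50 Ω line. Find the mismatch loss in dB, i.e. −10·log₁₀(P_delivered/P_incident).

mismatch loss ≈ 1.1 dB

Γ = (62 − j51.4)/(162 − j51.4), |Γ| = 0.474
|Γ|² = 0.225, so P_del/P_inc = 1 − |Γ|² = 0.775
ML = −10·log₁₀(1 − |Γ|²)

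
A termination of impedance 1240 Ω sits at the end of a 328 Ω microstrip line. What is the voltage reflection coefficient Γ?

Γ = 0.582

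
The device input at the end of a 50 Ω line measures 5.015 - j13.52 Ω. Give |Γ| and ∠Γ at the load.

Γ = (Z_L − Z_0)/(Z_L + Z_0) = (-44.98 − j13.52)/(55.02 − j13.52)
|Γ| = 47/56.7 = 0.829

Γ ≈ 0.829 ∠ -149°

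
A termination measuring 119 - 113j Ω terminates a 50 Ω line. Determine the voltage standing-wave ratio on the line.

VSWR ≈ 4.74

Γ = (Z_L − Z_0)/(Z_L + Z_0) = (69 − j113)/(169 − j113)
|Γ| = 132/203 = 0.651
VSWR = (1 + |Γ|)/(1 − |Γ|) = 1.65/0.349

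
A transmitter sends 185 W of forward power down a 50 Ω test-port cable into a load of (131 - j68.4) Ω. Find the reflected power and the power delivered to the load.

P_reflected ≈ 55.5 W; P_delivered ≈ 129 W

|Γ| = |(81 − j68.4)/(181 − j68.4)| = 0.548
|Γ|² = 0.3
P_refl = |Γ|²·P_inc = 55.5 W, P_del = (1 − |Γ|²)·P_inc = 129 W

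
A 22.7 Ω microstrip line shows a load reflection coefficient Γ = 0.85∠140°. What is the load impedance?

Z_L = Z_0·(1 + Γ)/(1 − Γ) = 22.7·(0.349 + j0.546)/(1.65 − j0.546)

Z_L ≈ 2.08 + j8.2 Ω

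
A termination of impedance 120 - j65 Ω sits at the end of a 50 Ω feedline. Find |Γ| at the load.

|Γ| ≈ 0.525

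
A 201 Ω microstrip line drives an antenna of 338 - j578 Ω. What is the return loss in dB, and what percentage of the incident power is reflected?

RL ≈ 2.48 dB; 56.5% of incident power reflected

Γ = (137 − j578)/(539 − j578), |Γ| = 0.752
RL = −20·log₁₀(0.752) = 2.48 dB
P_refl/P_inc = |Γ|² = 0.565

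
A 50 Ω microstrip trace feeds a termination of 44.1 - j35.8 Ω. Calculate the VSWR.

VSWR ≈ 2.13

Γ = (Z_L − Z_0)/(Z_L + Z_0) = (-5.9 − j35.8)/(94.1 − j35.8)
|Γ| = 36.3/101 = 0.36
VSWR = (1 + |Γ|)/(1 − |Γ|) = 1.36/0.64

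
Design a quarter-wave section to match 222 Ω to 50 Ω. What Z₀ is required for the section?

Z_qwt = √(Z_0·R_L) = √(50 × 222) = √11100

Z_qwt ≈ 105 Ω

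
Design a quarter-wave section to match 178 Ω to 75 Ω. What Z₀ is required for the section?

Z_qwt ≈ 116 Ω

Z_qwt = √(Z_0·R_L) = √(75 × 178) = √13350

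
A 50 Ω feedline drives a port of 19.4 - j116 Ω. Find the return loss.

RL ≈ 1.04 dB

Γ = (-30.6 − j116)/(69.4 − j116), |Γ| = 0.888
RL = −20·log₁₀|Γ| = −20·log₁₀(0.888)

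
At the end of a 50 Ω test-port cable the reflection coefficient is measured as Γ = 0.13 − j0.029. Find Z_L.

Z_L = Z_0·(1 + Γ)/(1 − Γ) = 50·(1.13 − j0.029)/(0.87 + j0.029)

Z_L ≈ 64.8 − j3.83 Ω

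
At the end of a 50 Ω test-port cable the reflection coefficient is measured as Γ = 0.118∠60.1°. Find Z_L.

Z_L ≈ 55 + j11.4 Ω

Z_L = Z_0·(1 + Γ)/(1 − Γ) = 50·(1.06 + j0.102)/(0.941 − j0.102)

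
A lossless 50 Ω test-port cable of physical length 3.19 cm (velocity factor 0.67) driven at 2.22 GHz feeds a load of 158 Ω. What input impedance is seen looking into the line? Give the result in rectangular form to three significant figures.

λ = v/f = 0.67·c / 2.22 GHz = 0.0905 m
βl = 2π·l/λ = 2π × 0.352 = 127°
tan(βl) = tan(127°) = -1.33
Z_in = Z_0·(Z_L + jZ_0·tanβl)/(Z_0 + jZ_L·tanβl)
     = 50·(158 − j66.7)/(50 − j211)

Z_in ≈ 23.4 + j31.9 Ω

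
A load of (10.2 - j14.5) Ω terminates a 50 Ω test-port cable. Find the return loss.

RL ≈ 3.3 dB

Γ = (-39.8 − j14.5)/(60.2 − j14.5), |Γ| = 0.684
RL = −20·log₁₀|Γ| = −20·log₁₀(0.684)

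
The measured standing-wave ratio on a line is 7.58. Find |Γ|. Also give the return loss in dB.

|Γ| ≈ 0.767; return loss ≈ 2.31 dB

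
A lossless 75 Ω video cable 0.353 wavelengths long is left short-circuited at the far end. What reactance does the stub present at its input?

βl = 2π × 0.353 = 127°
tan(βl) = -1.32
For a short-circuited stub, Z_in = jZ_0·tan(βl)

X_in ≈ -99.2 Ω (capacitive)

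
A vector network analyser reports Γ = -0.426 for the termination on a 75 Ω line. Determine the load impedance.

Z_L = Z_0·(1 + Γ)/(1 − Γ) = 75·(0.574)/(1.43)

Z_L ≈ 30.2 Ω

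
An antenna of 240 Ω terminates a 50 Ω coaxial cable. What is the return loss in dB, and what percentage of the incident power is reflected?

RL ≈ 3.67 dB; 42.9% of incident power reflected

Γ = (240 − 50)/(240 + 50) = 0.655
RL = −20·log₁₀(0.655) = 3.67 dB
P_refl/P_inc = |Γ|² = 0.429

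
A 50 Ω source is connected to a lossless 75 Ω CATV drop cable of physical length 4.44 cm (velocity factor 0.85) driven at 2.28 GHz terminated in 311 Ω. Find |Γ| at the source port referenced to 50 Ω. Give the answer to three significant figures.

λ = v/f = 0.85·c / 2.28 GHz = 0.112 m
βl = 2π·l/λ = 2π × 0.397 = 143°
tan(βl) = -0.756
Z_in = Z_0·(Z_L + jZ_0·tanβl)/(Z_0 + jZ_L·tanβl) = 45.1 + j84.8 Ω
Γ_s = (Z_in − Z_s)/(Z_in + Z_s) = (-4.85 + j84.8)/(95.1 + j84.8), |Γ_s| = 0.667

|Γ| ≈ 0.667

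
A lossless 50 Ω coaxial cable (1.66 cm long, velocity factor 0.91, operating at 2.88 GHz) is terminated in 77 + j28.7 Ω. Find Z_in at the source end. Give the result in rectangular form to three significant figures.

λ = v/f = 0.91·c / 2.88 GHz = 0.0948 m
βl = 2π·l/λ = 2π × 0.175 = 63°
tan(βl) = tan(63°) = 1.97
Z_in = Z_0·(Z_L + jZ_0·tanβl)/(Z_0 + jZ_L·tanβl)
     = 50·(77 + j127)/(-6.43 + j151)

Z_in ≈ 40.8 − j27.2 Ω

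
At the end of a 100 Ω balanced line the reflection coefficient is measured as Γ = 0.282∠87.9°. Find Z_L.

Z_L ≈ 86.9 + j53.2 Ω

Z_L = Z_0·(1 + Γ)/(1 − Γ) = 100·(1.01 + j0.282)/(0.99 − j0.282)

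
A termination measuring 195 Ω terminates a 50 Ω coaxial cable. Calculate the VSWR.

For a purely resistive load, VSWR = R_L/Z_0 or Z_0/R_L (whichever > 1) = 195/50

VSWR ≈ 3.9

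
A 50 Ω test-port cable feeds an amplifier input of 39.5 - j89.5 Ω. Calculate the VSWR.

Γ = (Z_L − Z_0)/(Z_L + Z_0) = (-10.5 − j89.5)/(89.5 − j89.5)
|Γ| = 90.1/127 = 0.712
VSWR = (1 + |Γ|)/(1 − |Γ|) = 1.71/0.288

VSWR ≈ 5.94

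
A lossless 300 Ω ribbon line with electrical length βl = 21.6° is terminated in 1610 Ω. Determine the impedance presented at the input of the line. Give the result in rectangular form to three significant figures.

Z_in ≈ 338 − j599 Ω

tan(βl) = tan(21.6°) = 0.396
Z_in = Z_0·(Z_L + jZ_0·tanβl)/(Z_0 + jZ_L·tanβl)
     = 300·(1610 + j119)/(300 + j637)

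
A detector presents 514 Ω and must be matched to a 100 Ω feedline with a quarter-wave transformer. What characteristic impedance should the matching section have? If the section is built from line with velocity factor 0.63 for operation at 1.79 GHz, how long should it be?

Z_qwt ≈ 227 Ω; length ≈ 2.64 cm

Z_qwt = √(Z_0·R_L) = √(100 × 514) = √51400
λ = 0.63·c/f = 0.106 m, so l = λ/4 = 0.0264 m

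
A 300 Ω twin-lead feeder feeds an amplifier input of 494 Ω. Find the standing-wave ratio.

VSWR ≈ 1.65

For a purely resistive load, VSWR = R_L/Z_0 or Z_0/R_L (whichever > 1) = 494/300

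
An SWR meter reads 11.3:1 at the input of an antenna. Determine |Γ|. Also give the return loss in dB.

|Γ| = (S − 1)/(S + 1) = (11.3 − 1)/(11.3 + 1) = 10.3/12.3
RL = −20·log₁₀|Γ| = −20·log₁₀(0.837)

|Γ| ≈ 0.837; return loss ≈ 1.54 dB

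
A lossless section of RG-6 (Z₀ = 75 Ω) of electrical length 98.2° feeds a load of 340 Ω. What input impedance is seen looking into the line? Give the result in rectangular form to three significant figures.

Z_in ≈ 16.9 + j10.3 Ω

tan(βl) = tan(98.2°) = -6.94
Z_in = Z_0·(Z_L + jZ_0·tanβl)/(Z_0 + jZ_L·tanβl)
     = 75·(340 − j520)/(75 − j2360)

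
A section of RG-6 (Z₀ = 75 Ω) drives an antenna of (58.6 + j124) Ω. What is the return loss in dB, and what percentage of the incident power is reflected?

Γ = (-16.4 + j124)/(133.6 + j124), |Γ| = 0.686
RL = −20·log₁₀(0.686) = 3.27 dB
P_refl/P_inc = |Γ|² = 0.471

RL ≈ 3.27 dB; 47.1% of incident power reflected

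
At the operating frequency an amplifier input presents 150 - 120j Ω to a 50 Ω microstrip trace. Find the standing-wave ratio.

VSWR ≈ 5.06

Γ = (Z_L − Z_0)/(Z_L + Z_0) = (100 − j120)/(200 − j120)
|Γ| = 156/233 = 0.67
VSWR = (1 + |Γ|)/(1 − |Γ|) = 1.67/0.33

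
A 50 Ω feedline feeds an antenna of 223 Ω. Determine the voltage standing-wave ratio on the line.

For a purely resistive load, VSWR = R_L/Z_0 or Z_0/R_L (whichever > 1) = 223/50

VSWR ≈ 4.46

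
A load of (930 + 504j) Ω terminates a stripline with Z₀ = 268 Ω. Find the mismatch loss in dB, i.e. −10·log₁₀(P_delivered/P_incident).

mismatch loss ≈ 2.29 dB

Γ = (662 + j504)/(1198 + j504), |Γ| = 0.64
|Γ|² = 0.41, so P_del/P_inc = 1 − |Γ|² = 0.59
ML = −10·log₁₀(1 − |Γ|²)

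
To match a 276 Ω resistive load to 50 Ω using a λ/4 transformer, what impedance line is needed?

Z_qwt ≈ 117 Ω

Z_qwt = √(Z_0·R_L) = √(50 × 276) = √13800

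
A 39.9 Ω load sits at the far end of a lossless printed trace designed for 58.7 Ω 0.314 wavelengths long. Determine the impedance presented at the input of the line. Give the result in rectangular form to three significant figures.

βl = 2π × 0.314 = 113°
tan(βl) = tan(113°) = -2.35
Z_in = Z_0·(Z_L + jZ_0·tanβl)/(Z_0 + jZ_L·tanβl)
     = 58.7·(39.9 − j138)/(58.7 − j93.8)

Z_in ≈ 73.3 − j20.9 Ω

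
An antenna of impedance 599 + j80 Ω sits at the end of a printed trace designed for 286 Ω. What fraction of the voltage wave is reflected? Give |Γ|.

|Γ| ≈ 0.364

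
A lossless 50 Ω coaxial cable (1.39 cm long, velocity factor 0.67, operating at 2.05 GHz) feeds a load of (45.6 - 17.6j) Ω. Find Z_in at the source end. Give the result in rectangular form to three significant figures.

Z_in ≈ 34.6 + j3.62 Ω

λ = v/f = 0.67·c / 2.05 GHz = 0.098 m
βl = 2π·l/λ = 2π × 0.142 = 51°
tan(βl) = tan(51°) = 1.24
Z_in = Z_0·(Z_L + jZ_0·tanβl)/(Z_0 + jZ_L·tanβl)
     = 50·(45.6 + j44.2)/(71.8 + j56.4)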